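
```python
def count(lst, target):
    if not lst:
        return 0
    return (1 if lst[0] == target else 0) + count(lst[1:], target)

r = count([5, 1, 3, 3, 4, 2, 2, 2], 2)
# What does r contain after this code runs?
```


count([5, 1, 3, 3, 4, 2, 2, 2], 2)
lst[0]=5 != 2: 0 + count([1, 3, 3, 4, 2, 2, 2], 2)
lst[0]=1 != 2: 0 + count([3, 3, 4, 2, 2, 2], 2)
lst[0]=3 != 2: 0 + count([3, 4, 2, 2, 2], 2)
lst[0]=3 != 2: 0 + count([4, 2, 2, 2], 2)
lst[0]=4 != 2: 0 + count([2, 2, 2], 2)
lst[0]=2 == 2: 1 + count([2, 2], 2)
lst[0]=2 == 2: 1 + count([2], 2)
lst[0]=2 == 2: 1 + count([], 2)
= 3


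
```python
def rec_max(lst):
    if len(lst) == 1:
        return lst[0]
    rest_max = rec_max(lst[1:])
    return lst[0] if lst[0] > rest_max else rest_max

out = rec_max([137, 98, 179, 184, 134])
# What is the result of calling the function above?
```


rec_max([137, 98, 179, 184, 134])
= compare 137 with rec_max([98, 179, 184, 134])
= compare 98 with rec_max([179, 184, 134])
= compare 179 with rec_max([184, 134])
= compare 184 with rec_max([134])
Base: rec_max([134]) = 134
compare 184 with 134: max = 184
compare 179 with 184: max = 184
compare 98 with 184: max = 184
compare 137 with 184: max = 184
= 184


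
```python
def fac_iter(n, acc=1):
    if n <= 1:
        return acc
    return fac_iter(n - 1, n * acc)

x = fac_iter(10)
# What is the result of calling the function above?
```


fac_iter(10, 1)
= fac_iter(9, 10 * 1) = fac_iter(9, 10)
= fac_iter(8, 9 * 10) = fac_iter(8, 90)
= fac_iter(7, 8 * 90) = fac_iter(7, 720)
= fac_iter(6, 7 * 720) = fac_iter(6, 5040)
= fac_iter(5, 6 * 5040) = fac_iter(5, 30240)
= fac_iter(4, 5 * 30240) = fac_iter(4, 151200)
= fac_iter(3, 4 * 151200) = fac_iter(3, 604800)
= fac_iter(2, 3 * 604800) = fac_iter(2, 1814400)
= fac_iter(1, 2 * 1814400) = fac_iter(1, 3628800)
n <= 1, return acc = 3628800


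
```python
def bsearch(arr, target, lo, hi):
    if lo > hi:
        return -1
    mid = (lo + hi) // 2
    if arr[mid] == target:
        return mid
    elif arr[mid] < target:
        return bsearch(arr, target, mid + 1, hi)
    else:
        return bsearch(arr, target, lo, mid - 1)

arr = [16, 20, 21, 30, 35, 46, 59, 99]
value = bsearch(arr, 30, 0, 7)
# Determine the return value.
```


bsearch(arr, 30, 0, 7)
lo=0, hi=7, mid=3, arr[mid]=30
arr[3] == 30, found at index 3
= 3


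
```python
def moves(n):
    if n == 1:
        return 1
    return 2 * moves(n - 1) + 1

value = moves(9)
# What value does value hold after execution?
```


moves(9)
= 2 * moves(8) + 1
= 2 * (2 * moves(7) + 1) + 1
= 2 * (2 * (2 * moves(6) + 1) + 1) + 1
= 2 * (2 * (2 * (2 * moves(5) + 1) + 1) + 1) + 1
= 2 * (2 * (2 * (2 * (2 * moves(4) + 1) + 1) + 1) + 1) + 1
= 2 * (2 * (2 * (2 * (2 * (2 * moves(3) + 1) + 1) + 1) + 1) + 1) + 1
= 2 * (2 * (2 * (2 * (2 * (2 * (2 * moves(2) + 1) + 1) + 1) + 1) + 1) + 1) + 1
= 2 * (2 * (2 * (2 * (2 * (2 * (2 * (2 * moves(1) + 1) + 1) + 1) + 1) + 1) + 1) + 1) + 1
Now compute bottom-up:
moves(1) = 1
moves(2) = 2 * 1 + 1 = 3
moves(3) = 2 * 3 + 1 = 7
moves(4) = 2 * 7 + 1 = 15
moves(5) = 2 * 15 + 1 = 31
moves(6) = 2 * 31 + 1 = 63
moves(7) = 2 * 63 + 1 = 127
moves(8) = 2 * 127 + 1 = 255
moves(9) = 2 * 255 + 1 = 511
= 511


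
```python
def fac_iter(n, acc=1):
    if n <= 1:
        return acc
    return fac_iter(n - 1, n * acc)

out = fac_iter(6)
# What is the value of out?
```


fac_iter(6, 1)
= fac_iter(5, 6 * 1) = fac_iter(5, 6)
= fac_iter(4, 5 * 6) = fac_iter(4, 30)
= fac_iter(3, 4 * 30) = fac_iter(3, 120)
= fac_iter(2, 3 * 120) = fac_iter(2, 360)
= fac_iter(1, 2 * 360) = fac_iter(1, 720)
n <= 1, return acc = 720


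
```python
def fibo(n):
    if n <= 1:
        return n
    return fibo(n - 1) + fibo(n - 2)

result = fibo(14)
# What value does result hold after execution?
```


fibo(14)
= fibo(13) + fibo(12)
= (fibo(12) + fibo(11)) + fibo(12)
Computing bottom-up: fibo(0)=0, fibo(1)=1, fibo(2)=1, fibo(3)=2, fibo(4)=3, fibo(5)=5, fibo(6)=8, fibo(7)=13, fibo(8)=21, fibo(9)=34, fibo(10)=55, fibo(11)=89, fibo(12)=144, fibo(13)=233, fibo(14)=377
= 377


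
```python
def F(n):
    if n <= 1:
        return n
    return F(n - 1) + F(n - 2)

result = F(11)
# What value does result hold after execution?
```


F(11)
= F(10) + F(9)
= (F(9) + F(8)) + F(9)
Computing bottom-up: F(0)=0, F(1)=1, F(2)=1, F(3)=2, F(4)=3, F(5)=5, F(6)=8, F(7)=13, F(8)=21, F(9)=34, F(10)=55, F(11)=89
= 89


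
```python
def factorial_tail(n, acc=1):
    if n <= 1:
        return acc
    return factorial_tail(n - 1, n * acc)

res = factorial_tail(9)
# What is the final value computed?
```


factorial_tail(9, 1)
= factorial_tail(8, 9 * 1) = factorial_tail(8, 9)
= factorial_tail(7, 8 * 9) = factorial_tail(7, 72)
= factorial_tail(6, 7 * 72) = factorial_tail(6, 504)
= factorial_tail(5, 6 * 504) = factorial_tail(5, 3024)
= factorial_tail(4, 5 * 3024) = factorial_tail(4, 15120)
= factorial_tail(3, 4 * 15120) = factorial_tail(3, 60480)
= factorial_tail(2, 3 * 60480) = factorial_tail(2, 181440)
= factorial_tail(1, 2 * 181440) = factorial_tail(1, 362880)
n <= 1, return acc = 362880


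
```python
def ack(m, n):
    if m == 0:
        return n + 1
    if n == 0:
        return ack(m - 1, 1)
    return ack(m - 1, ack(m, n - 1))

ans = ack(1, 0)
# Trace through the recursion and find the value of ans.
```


ack(1, 0)
n == 0: return ack(0, 1)
= ack(0, 1) = 2
= 2


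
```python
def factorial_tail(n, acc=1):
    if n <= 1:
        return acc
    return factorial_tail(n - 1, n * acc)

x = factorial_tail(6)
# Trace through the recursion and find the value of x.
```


factorial_tail(6, 1)
= factorial_tail(5, 6 * 1) = factorial_tail(5, 6)
= factorial_tail(4, 5 * 6) = factorial_tail(4, 30)
= factorial_tail(3, 4 * 30) = factorial_tail(3, 120)
= factorial_tail(2, 3 * 120) = factorial_tail(2, 360)
= factorial_tail(1, 2 * 360) = factorial_tail(1, 720)
n <= 1, return acc = 720


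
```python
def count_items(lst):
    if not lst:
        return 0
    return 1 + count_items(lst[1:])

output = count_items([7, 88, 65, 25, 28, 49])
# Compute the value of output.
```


count_items([7, 88, 65, 25, 28, 49])
= 1 + count_items([88, 65, 25, 28, 49])
= 1 + 1 + count_items([65, 25, 28, 49])
= 1 + 1 + 1 + count_items([25, 28, 49])
= 1 + 1 + 1 + 1 + count_items([28, 49])
= 1 + 1 + 1 + 1 + 1 + count_items([49])
= 1 + 1 + 1 + 1 + 1 + 1 + count_items([])
= 1 + 1 + 1 + 1 + 1 + 1 + 0
= 6


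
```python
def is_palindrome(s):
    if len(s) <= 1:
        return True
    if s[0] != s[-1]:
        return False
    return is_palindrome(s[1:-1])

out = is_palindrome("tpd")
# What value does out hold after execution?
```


is_palindrome("tpd")
"tpd": s[0]='t' != s[-1]='d' -> False
= False


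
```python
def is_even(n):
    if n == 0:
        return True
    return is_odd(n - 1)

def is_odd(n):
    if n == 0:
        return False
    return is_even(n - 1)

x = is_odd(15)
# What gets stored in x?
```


is_odd(15)
= is_even(14)
= is_odd(13)
= is_even(12)
= is_odd(11)
= is_even(10)
= is_odd(9)
= is_even(8)
= is_odd(7)
= is_even(6)
= is_odd(5)
= is_even(4)
= is_odd(3)
= is_even(2)
= is_odd(1)
= is_even(0)
n == 0: return True
= True


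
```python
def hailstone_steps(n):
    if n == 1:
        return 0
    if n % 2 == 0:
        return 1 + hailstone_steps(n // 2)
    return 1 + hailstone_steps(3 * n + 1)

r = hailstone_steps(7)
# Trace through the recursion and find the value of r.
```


hailstone_steps(7)
7 is odd -> 3*7+1 = 22 -> hailstone_steps(22)
22 is even -> hailstone_steps(11)
11 is odd -> 3*11+1 = 34 -> hailstone_steps(34)
34 is even -> hailstone_steps(17)
17 is odd -> 3*17+1 = 52 -> hailstone_steps(52)
52 is even -> hailstone_steps(26)
26 is even -> hailstone_steps(13)
13 is odd -> 3*13+1 = 40 -> hailstone_steps(40)
40 is even -> hailstone_steps(20)
20 is even -> hailstone_steps(10)
10 is even -> hailstone_steps(5)
5 is odd -> 3*5+1 = 16 -> hailstone_steps(16)
16 is even -> hailstone_steps(8)
8 is even -> hailstone_steps(4)
4 is even -> hailstone_steps(2)
2 is even -> hailstone_steps(1)
Reached 1 after 16 steps
= 16


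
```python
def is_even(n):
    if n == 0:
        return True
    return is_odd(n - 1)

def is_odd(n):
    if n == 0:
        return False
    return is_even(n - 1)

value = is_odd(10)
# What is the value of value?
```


is_odd(10)
= is_even(9)
= is_odd(8)
= is_even(7)
= is_odd(6)
= is_even(5)
= is_odd(4)
= is_even(3)
= is_odd(2)
= is_even(1)
= is_odd(0)
n == 0: return False
= False


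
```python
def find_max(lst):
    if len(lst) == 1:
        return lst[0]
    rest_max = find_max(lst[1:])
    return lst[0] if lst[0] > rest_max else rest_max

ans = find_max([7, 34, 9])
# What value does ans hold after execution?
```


find_max([7, 34, 9])
= compare 7 with find_max([34, 9])
= compare 34 with find_max([9])
Base: find_max([9]) = 9
compare 34 with 9: max = 34
compare 7 with 34: max = 34
= 34


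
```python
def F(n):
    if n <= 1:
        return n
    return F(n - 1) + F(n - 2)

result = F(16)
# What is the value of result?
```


F(16)
= F(15) + F(14)
= (F(14) + F(13)) + F(14)
Computing bottom-up: F(0)=0, F(1)=1, F(2)=1, F(3)=2, F(4)=3, F(5)=5, F(6)=8, F(7)=13, F(8)=21, F(9)=34, F(10)=55, F(11)=89, F(12)=144, F(13)=233, F(14)=377, F(15)=610, F(16)=987
= 987


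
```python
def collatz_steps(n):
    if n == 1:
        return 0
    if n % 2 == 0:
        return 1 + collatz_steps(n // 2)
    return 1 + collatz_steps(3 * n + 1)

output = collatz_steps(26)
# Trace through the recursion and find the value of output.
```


collatz_steps(26)
26 is even -> collatz_steps(13)
13 is odd -> 3*13+1 = 40 -> collatz_steps(40)
40 is even -> collatz_steps(20)
20 is even -> collatz_steps(10)
10 is even -> collatz_steps(5)
5 is odd -> 3*5+1 = 16 -> collatz_steps(16)
16 is even -> collatz_steps(8)
8 is even -> collatz_steps(4)
4 is even -> collatz_steps(2)
2 is even -> collatz_steps(1)
Reached 1 after 10 steps
= 10


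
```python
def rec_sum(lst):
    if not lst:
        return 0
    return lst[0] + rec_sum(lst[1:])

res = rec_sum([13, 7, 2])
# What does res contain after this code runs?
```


rec_sum([13, 7, 2])
= 13 + rec_sum([7, 2])
= 13 + 7 + rec_sum([2])
= 13 + 7 + 2 + rec_sum([])
= 13 + 7 + 2 + 0
= 22


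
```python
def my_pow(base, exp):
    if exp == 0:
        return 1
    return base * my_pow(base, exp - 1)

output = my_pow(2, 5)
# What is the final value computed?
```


my_pow(2, 5)
= 2 * my_pow(2, 4)
= 2 * 2 * my_pow(2, 3)
= 2 * 2 * 2 * my_pow(2, 2)
= 2 * 2 * 2 * 2 * my_pow(2, 1)
= 2 * 2 * 2 * 2 * 2 * my_pow(2, 0)
= 2 * 2 * 2 * 2 * 2 * 1
= 32


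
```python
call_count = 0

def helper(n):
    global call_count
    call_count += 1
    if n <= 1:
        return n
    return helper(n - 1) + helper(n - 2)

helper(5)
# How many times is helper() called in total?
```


helper(5) calls helper(4) and helper(3); each non-base call branches into two more.
Let C(k) = total number of calls made by helper(k), including the call to helper(k) itself.
Base cases: C(0) = 1, C(1) = 1
Recurrence: C(k) = 1 + C(k-1) + C(k-2)
  C(2) = 1 + C(1) + C(0) = 1 + 1 + 1 = 3
  C(3) = 1 + C(2) + C(1) = 1 + 3 + 1 = 5
  C(4) = 1 + C(3) + C(2) = 1 + 5 + 3 = 9
  C(5) = 1 + C(4) + C(3) = 1 + 9 + 5 = 15
Total calls = C(5) = 15


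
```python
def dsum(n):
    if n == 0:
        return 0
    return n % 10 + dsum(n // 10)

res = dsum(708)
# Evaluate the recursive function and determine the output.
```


dsum(708)
= 8 + dsum(70)
= 8 + 0 + dsum(7)
= 8 + 0 + 7 + dsum(0)
= 8 + 0 + 7 + 0
= 15


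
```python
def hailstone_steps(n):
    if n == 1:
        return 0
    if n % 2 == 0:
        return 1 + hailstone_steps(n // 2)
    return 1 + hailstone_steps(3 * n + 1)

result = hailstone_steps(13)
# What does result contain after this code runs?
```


hailstone_steps(13)
13 is odd -> 3*13+1 = 40 -> hailstone_steps(40)
40 is even -> hailstone_steps(20)
20 is even -> hailstone_steps(10)
10 is even -> hailstone_steps(5)
5 is odd -> 3*5+1 = 16 -> hailstone_steps(16)
16 is even -> hailstone_steps(8)
8 is even -> hailstone_steps(4)
4 is even -> hailstone_steps(2)
2 is even -> hailstone_steps(1)
Reached 1 after 9 steps
= 9


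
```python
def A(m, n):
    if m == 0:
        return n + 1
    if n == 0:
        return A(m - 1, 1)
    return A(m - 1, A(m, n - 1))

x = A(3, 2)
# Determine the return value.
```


A(3, 2)
= A(2, A(3, 1))
First compute A(3, 1) = 13
= A(2, 13)
= 29


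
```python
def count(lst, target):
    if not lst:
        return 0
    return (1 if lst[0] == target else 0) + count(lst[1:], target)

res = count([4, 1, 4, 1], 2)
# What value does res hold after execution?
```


count([4, 1, 4, 1], 2)
lst[0]=4 != 2: 0 + count([1, 4, 1], 2)
lst[0]=1 != 2: 0 + count([4, 1], 2)
lst[0]=4 != 2: 0 + count([1], 2)
lst[0]=1 != 2: 0 + count([], 2)
= 0


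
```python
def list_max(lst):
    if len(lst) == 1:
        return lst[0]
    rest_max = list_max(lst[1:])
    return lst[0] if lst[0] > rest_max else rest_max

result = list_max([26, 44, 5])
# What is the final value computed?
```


list_max([26, 44, 5])
= compare 26 with list_max([44, 5])
= compare 44 with list_max([5])
Base: list_max([5]) = 5
compare 44 with 5: max = 44
compare 26 with 44: max = 44
= 44


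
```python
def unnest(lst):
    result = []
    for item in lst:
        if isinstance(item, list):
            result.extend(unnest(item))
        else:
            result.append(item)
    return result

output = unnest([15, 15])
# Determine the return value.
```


unnest([15, 15])
Processing each element:
  15 is not a list -> append 15
  15 is not a list -> append 15
= [15, 15]


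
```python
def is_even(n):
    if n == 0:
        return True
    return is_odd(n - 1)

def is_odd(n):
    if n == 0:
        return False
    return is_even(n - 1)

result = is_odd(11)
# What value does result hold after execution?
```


is_odd(11)
= is_even(10)
= is_odd(9)
= is_even(8)
= is_odd(7)
= is_even(6)
= is_odd(5)
= is_even(4)
= is_odd(3)
= is_even(2)
= is_odd(1)
= is_even(0)
n == 0: return True
= True


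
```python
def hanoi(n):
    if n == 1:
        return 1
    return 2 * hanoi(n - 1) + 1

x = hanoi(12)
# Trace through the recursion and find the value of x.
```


hanoi(12)
= 2 * hanoi(11) + 1
= 2 * (2 * hanoi(10) + 1) + 1
= 2 * (2 * (2 * hanoi(9) + 1) + 1) + 1
= 2 * (2 * (2 * (2 * hanoi(8) + 1) + 1) + 1) + 1
= 2 * (2 * (2 * (2 * (2 * hanoi(7) + 1) + 1) + 1) + 1) + 1
= 2 * (2 * (2 * (2 * (2 * (2 * hanoi(6) + 1) + 1) + 1) + 1) + 1) + 1
= 2 * (2 * (2 * (2 * (2 * (2 * (2 * hanoi(5) + 1) + 1) + 1) + 1) + 1) + 1) + 1
= 2 * (2 * (2 * (2 * (2 * (2 * (2 * (2 * hanoi(4) + 1) + 1) + 1) + 1) + 1) + 1) + 1) + 1
= 2 * (2 * (2 * (2 * (2 * (2 * (2 * (2 * (2 * hanoi(3) + 1) + 1) + 1) + 1) + 1) + 1) + 1) + 1) + 1
= 2 * (2 * (2 * (2 * (2 * (2 * (2 * (2 * (2 * (2 * hanoi(2) + 1) + 1) + 1) + 1) + 1) + 1) + 1) + 1) + 1) + 1
= 2 * (2 * (2 * (2 * (2 * (2 * (2 * (2 * (2 * (2 * (2 * hanoi(1) + 1) + 1) + 1) + 1) + 1) + 1) + 1) + 1) + 1) + 1) + 1
Now compute bottom-up:
hanoi(1) = 1
hanoi(2) = 2 * 1 + 1 = 3
hanoi(3) = 2 * 3 + 1 = 7
hanoi(4) = 2 * 7 + 1 = 15
hanoi(5) = 2 * 15 + 1 = 31
hanoi(6) = 2 * 31 + 1 = 63
hanoi(7) = 2 * 63 + 1 = 127
hanoi(8) = 2 * 127 + 1 = 255
hanoi(9) = 2 * 255 + 1 = 511
hanoi(10) = 2 * 511 + 1 = 1023
hanoi(11) = 2 * 1023 + 1 = 2047
hanoi(12) = 2 * 2047 + 1 = 4095
= 4095


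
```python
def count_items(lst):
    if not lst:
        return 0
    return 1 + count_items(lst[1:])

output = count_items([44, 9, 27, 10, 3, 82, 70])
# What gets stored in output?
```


count_items([44, 9, 27, 10, 3, 82, 70])
= 1 + count_items([9, 27, 10, 3, 82, 70])
= 1 + 1 + count_items([27, 10, 3, 82, 70])
= 1 + 1 + 1 + count_items([10, 3, 82, 70])
= 1 + 1 + 1 + 1 + count_items([3, 82, 70])
= 1 + 1 + 1 + 1 + 1 + count_items([82, 70])
= 1 + 1 + 1 + 1 + 1 + 1 + count_items([70])
= 1 + 1 + 1 + 1 + 1 + 1 + 1 + count_items([])
= 1 + 1 + 1 + 1 + 1 + 1 + 1 + 0
= 7


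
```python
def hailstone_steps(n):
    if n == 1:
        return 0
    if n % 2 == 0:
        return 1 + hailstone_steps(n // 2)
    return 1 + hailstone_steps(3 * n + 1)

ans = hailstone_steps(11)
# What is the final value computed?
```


hailstone_steps(11)
11 is odd -> 3*11+1 = 34 -> hailstone_steps(34)
34 is even -> hailstone_steps(17)
17 is odd -> 3*17+1 = 52 -> hailstone_steps(52)
52 is even -> hailstone_steps(26)
26 is even -> hailstone_steps(13)
13 is odd -> 3*13+1 = 40 -> hailstone_steps(40)
40 is even -> hailstone_steps(20)
20 is even -> hailstone_steps(10)
10 is even -> hailstone_steps(5)
5 is odd -> 3*5+1 = 16 -> hailstone_steps(16)
16 is even -> hailstone_steps(8)
8 is even -> hailstone_steps(4)
4 is even -> hailstone_steps(2)
2 is even -> hailstone_steps(1)
Reached 1 after 14 steps
= 14


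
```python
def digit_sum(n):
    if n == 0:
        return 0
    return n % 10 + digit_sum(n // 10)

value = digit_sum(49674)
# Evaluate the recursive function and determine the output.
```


digit_sum(49674)
= 4 + digit_sum(4967)
= 4 + 7 + digit_sum(496)
= 4 + 7 + 6 + digit_sum(49)
= 4 + 7 + 6 + 9 + digit_sum(4)
= 4 + 7 + 6 + 9 + 4 + digit_sum(0)
= 4 + 7 + 6 + 9 + 4 + 0
= 30


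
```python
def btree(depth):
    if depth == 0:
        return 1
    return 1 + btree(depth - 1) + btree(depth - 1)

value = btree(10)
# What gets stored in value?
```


btree(10)
= 1 + btree(9) + btree(9)
= 1 + 2 * btree(9)
btree(k) = 2^(k+1) - 1
btree(0) = 1
btree(1) = 3
btree(2) = 7
btree(3) = 15
btree(4) = 31
btree(10) = 2^11 - 1 = 2047


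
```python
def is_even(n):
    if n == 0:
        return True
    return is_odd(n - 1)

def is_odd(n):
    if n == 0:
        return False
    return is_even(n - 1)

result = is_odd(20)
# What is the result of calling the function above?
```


is_odd(20)
= is_even(19)
= is_odd(18)
= is_even(17)
= is_odd(16)
= is_even(15)
= is_odd(14)
= is_even(13)
= is_odd(12)
= is_even(11)
= is_odd(10)
= is_even(9)
= is_odd(8)
= is_even(7)
= is_odd(6)
= is_even(5)
= is_odd(4)
= is_even(3)
= is_odd(2)
= is_even(1)
= is_odd(0)
n == 0: return False
= False


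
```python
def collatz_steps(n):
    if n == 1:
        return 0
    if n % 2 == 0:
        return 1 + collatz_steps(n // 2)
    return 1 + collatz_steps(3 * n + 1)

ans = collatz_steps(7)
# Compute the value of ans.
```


collatz_steps(7)
7 is odd -> 3*7+1 = 22 -> collatz_steps(22)
22 is even -> collatz_steps(11)
11 is odd -> 3*11+1 = 34 -> collatz_steps(34)
34 is even -> collatz_steps(17)
17 is odd -> 3*17+1 = 52 -> collatz_steps(52)
52 is even -> collatz_steps(26)
26 is even -> collatz_steps(13)
13 is odd -> 3*13+1 = 40 -> collatz_steps(40)
40 is even -> collatz_steps(20)
20 is even -> collatz_steps(10)
10 is even -> collatz_steps(5)
5 is odd -> 3*5+1 = 16 -> collatz_steps(16)
16 is even -> collatz_steps(8)
8 is even -> collatz_steps(4)
4 is even -> collatz_steps(2)
2 is even -> collatz_steps(1)
Reached 1 after 16 steps
= 16


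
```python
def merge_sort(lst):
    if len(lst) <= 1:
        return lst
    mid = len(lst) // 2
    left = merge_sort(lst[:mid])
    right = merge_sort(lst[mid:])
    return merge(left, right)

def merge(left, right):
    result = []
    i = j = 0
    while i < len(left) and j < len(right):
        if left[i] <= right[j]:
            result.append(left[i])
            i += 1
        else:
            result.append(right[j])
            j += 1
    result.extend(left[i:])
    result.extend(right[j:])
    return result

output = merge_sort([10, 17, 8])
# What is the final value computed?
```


merge_sort([10, 17, 8])
Split into [10] and [17, 8]
Left sorted: [10]
Right sorted: [8, 17]
Merge [10] and [8, 17]
= [8, 10, 17]


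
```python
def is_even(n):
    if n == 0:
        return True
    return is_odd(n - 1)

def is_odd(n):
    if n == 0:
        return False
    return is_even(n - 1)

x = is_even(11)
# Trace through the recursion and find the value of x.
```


is_even(11)
= is_odd(10)
= is_even(9)
= is_odd(8)
= is_even(7)
= is_odd(6)
= is_even(5)
= is_odd(4)
= is_even(3)
= is_odd(2)
= is_even(1)
= is_odd(0)
n == 0: return False
= False


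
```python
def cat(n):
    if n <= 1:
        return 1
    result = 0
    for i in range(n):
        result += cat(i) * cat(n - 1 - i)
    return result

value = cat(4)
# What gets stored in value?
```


cat(4)
= sum of cat(i) * cat(4-1-i) for i in 0..3
First compute sub-values bottom-up:
  cat(0) = 1, cat(1) = 1
  cat(2) = 1*1 + 1*1 = 2
  cat(3) = 1*2 + 1*1 + 2*1 = 5
Now cat(4):
  cat(0)*cat(3) = 1*5 = 5
  cat(1)*cat(2) = 1*2 = 2
  cat(2)*cat(1) = 2*1 = 2
  cat(3)*cat(0) = 5*1 = 5
= 5 + 2 + 2 + 5
= 14


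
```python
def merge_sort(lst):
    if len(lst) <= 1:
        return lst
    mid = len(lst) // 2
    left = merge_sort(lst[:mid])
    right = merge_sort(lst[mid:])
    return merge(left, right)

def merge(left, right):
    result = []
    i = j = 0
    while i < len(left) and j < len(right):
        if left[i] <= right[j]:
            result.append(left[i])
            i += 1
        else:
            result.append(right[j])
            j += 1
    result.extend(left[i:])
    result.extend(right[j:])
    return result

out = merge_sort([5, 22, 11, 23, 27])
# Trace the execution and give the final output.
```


merge_sort([5, 22, 11, 23, 27])
Split into [5, 22] and [11, 23, 27]
Left sorted: [5, 22]
Right sorted: [11, 23, 27]
Merge [5, 22] and [11, 23, 27]
= [5, 11, 22, 23, 27]


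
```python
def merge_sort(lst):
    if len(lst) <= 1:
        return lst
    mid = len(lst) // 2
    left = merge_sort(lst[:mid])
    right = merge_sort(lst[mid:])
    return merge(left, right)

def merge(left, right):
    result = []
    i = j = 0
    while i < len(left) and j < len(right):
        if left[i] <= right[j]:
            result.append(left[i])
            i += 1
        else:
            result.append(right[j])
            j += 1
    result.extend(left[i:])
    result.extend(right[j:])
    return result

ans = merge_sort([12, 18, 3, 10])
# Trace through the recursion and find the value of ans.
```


merge_sort([12, 18, 3, 10])
Split into [12, 18] and [3, 10]
Left sorted: [12, 18]
Right sorted: [3, 10]
Merge [12, 18] and [3, 10]
= [3, 10, 12, 18]


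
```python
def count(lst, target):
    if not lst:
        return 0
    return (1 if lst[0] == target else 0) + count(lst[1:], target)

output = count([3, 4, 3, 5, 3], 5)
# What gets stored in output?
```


count([3, 4, 3, 5, 3], 5)
lst[0]=3 != 5: 0 + count([4, 3, 5, 3], 5)
lst[0]=4 != 5: 0 + count([3, 5, 3], 5)
lst[0]=3 != 5: 0 + count([5, 3], 5)
lst[0]=5 == 5: 1 + count([3], 5)
lst[0]=3 != 5: 0 + count([], 5)
= 1


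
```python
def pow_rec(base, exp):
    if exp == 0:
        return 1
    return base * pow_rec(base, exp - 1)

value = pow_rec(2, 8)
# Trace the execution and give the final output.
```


pow_rec(2, 8)
= 2 * pow_rec(2, 7)
= 2 * 2 * pow_rec(2, 6)
= 2 * 2 * 2 * pow_rec(2, 5)
= 2 * 2 * 2 * 2 * pow_rec(2, 4)
= 2 * 2 * 2 * 2 * 2 * pow_rec(2, 3)
= 2 * 2 * 2 * 2 * 2 * 2 * pow_rec(2, 2)
= 2 * 2 * 2 * 2 * 2 * 2 * 2 * pow_rec(2, 1)
= 2 * 2 * 2 * 2 * 2 * 2 * 2 * 2 * pow_rec(2, 0)
= 2 * 2 * 2 * 2 * 2 * 2 * 2 * 2 * 1
= 256


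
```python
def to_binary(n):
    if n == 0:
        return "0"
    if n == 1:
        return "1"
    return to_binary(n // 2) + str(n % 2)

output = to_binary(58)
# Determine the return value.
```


to_binary(58)
= to_binary(29) + "0"
= to_binary(14) + "1" + "0"
= to_binary(7) + "0" + "1" + "0"
= to_binary(3) + "1" + "0" + "1" + "0"
= to_binary(1) + "1" + "1" + "0" + "1" + "0"
= "1" + "1" + "1" + "0" + "1" + "0"
= "111010"


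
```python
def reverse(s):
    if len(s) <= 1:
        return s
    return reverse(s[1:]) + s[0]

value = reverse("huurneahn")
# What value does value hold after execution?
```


reverse("huurneahn")
= reverse("uurneahn") + "h"
= reverse("urneahn") + "u" + "h"
= reverse("rneahn") + "u" + "u" + "h"
= reverse("neahn") + "r" + "u" + "u" + "h"
= reverse("eahn") + "n" + "r" + "u" + "u" + "h"
= reverse("ahn") + "e" + "n" + "r" + "u" + "u" + "h"
= reverse("hn") + "a" + "e" + "n" + "r" + "u" + "u" + "h"
= reverse("n") + "h" + "a" + "e" + "n" + "r" + "u" + "u" + "h"
= "n" + "h" + "a" + "e" + "n" + "r" + "u" + "u" + "h"
= "nhaenruuh"


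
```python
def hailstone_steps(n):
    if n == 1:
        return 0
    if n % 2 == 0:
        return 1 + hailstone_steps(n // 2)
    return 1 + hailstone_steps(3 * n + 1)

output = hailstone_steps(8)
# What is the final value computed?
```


hailstone_steps(8)
8 is even -> hailstone_steps(4)
4 is even -> hailstone_steps(2)
2 is even -> hailstone_steps(1)
Reached 1 after 3 steps
= 3


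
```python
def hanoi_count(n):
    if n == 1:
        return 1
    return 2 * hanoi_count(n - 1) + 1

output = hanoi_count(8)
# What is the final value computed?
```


hanoi_count(8)
= 2 * hanoi_count(7) + 1
= 2 * (2 * hanoi_count(6) + 1) + 1
= 2 * (2 * (2 * hanoi_count(5) + 1) + 1) + 1
= 2 * (2 * (2 * (2 * hanoi_count(4) + 1) + 1) + 1) + 1
= 2 * (2 * (2 * (2 * (2 * hanoi_count(3) + 1) + 1) + 1) + 1) + 1
= 2 * (2 * (2 * (2 * (2 * (2 * hanoi_count(2) + 1) + 1) + 1) + 1) + 1) + 1
= 2 * (2 * (2 * (2 * (2 * (2 * (2 * hanoi_count(1) + 1) + 1) + 1) + 1) + 1) + 1) + 1
Now compute bottom-up:
hanoi_count(1) = 1
hanoi_count(2) = 2 * 1 + 1 = 3
hanoi_count(3) = 2 * 3 + 1 = 7
hanoi_count(4) = 2 * 7 + 1 = 15
hanoi_count(5) = 2 * 15 + 1 = 31
hanoi_count(6) = 2 * 31 + 1 = 63
hanoi_count(7) = 2 * 63 + 1 = 127
hanoi_count(8) = 2 * 127 + 1 = 255
= 255


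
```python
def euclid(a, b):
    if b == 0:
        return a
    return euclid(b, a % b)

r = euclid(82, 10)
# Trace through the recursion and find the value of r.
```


euclid(82, 10)
= euclid(10, 82 % 10) = euclid(10, 2)
= euclid(2, 10 % 2) = euclid(2, 0)
b == 0, return a = 2


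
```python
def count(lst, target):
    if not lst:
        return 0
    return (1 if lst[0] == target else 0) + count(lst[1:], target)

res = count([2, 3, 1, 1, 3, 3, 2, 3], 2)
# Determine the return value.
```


count([2, 3, 1, 1, 3, 3, 2, 3], 2)
lst[0]=2 == 2: 1 + count([3, 1, 1, 3, 3, 2, 3], 2)
lst[0]=3 != 2: 0 + count([1, 1, 3, 3, 2, 3], 2)
lst[0]=1 != 2: 0 + count([1, 3, 3, 2, 3], 2)
lst[0]=1 != 2: 0 + count([3, 3, 2, 3], 2)
lst[0]=3 != 2: 0 + count([3, 2, 3], 2)
lst[0]=3 != 2: 0 + count([2, 3], 2)
lst[0]=2 == 2: 1 + count([3], 2)
lst[0]=3 != 2: 0 + count([], 2)
= 2


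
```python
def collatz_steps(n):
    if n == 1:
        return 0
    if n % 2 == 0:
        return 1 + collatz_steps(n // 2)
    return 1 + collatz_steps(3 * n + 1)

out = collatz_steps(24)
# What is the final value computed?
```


collatz_steps(24)
24 is even -> collatz_steps(12)
12 is even -> collatz_steps(6)
6 is even -> collatz_steps(3)
3 is odd -> 3*3+1 = 10 -> collatz_steps(10)
10 is even -> collatz_steps(5)
5 is odd -> 3*5+1 = 16 -> collatz_steps(16)
16 is even -> collatz_steps(8)
8 is even -> collatz_steps(4)
4 is even -> collatz_steps(2)
2 is even -> collatz_steps(1)
Reached 1 after 10 steps
= 10


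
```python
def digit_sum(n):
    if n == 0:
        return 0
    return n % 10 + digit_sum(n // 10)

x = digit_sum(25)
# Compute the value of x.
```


digit_sum(25)
= 5 + digit_sum(2)
= 5 + 2 + digit_sum(0)
= 5 + 2 + 0
= 7


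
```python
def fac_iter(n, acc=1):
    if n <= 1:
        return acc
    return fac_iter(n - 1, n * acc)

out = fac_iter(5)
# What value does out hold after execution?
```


fac_iter(5, 1)
= fac_iter(4, 5 * 1) = fac_iter(4, 5)
= fac_iter(3, 4 * 5) = fac_iter(3, 20)
= fac_iter(2, 3 * 20) = fac_iter(2, 60)
= fac_iter(1, 2 * 60) = fac_iter(1, 120)
n <= 1, return acc = 120


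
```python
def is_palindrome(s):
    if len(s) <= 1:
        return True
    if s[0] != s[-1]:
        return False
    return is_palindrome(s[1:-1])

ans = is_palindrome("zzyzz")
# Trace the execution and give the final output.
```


is_palindrome("zzyzz")
"zzyzz": s[0]='z' == s[-1]='z' -> is_palindrome("zyz")
"zyz": s[0]='z' == s[-1]='z' -> is_palindrome("y")
"y": len <= 1 -> True
= True


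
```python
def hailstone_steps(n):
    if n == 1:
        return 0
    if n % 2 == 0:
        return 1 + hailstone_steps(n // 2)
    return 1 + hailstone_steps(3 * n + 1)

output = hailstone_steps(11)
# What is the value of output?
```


hailstone_steps(11)
11 is odd -> 3*11+1 = 34 -> hailstone_steps(34)
34 is even -> hailstone_steps(17)
17 is odd -> 3*17+1 = 52 -> hailstone_steps(52)
52 is even -> hailstone_steps(26)
26 is even -> hailstone_steps(13)
13 is odd -> 3*13+1 = 40 -> hailstone_steps(40)
40 is even -> hailstone_steps(20)
20 is even -> hailstone_steps(10)
10 is even -> hailstone_steps(5)
5 is odd -> 3*5+1 = 16 -> hailstone_steps(16)
16 is even -> hailstone_steps(8)
8 is even -> hailstone_steps(4)
4 is even -> hailstone_steps(2)
2 is even -> hailstone_steps(1)
Reached 1 after 14 steps
= 14


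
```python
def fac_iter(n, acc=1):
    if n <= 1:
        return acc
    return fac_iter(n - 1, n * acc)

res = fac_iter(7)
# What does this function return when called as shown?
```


fac_iter(7, 1)
= fac_iter(6, 7 * 1) = fac_iter(6, 7)
= fac_iter(5, 6 * 7) = fac_iter(5, 42)
= fac_iter(4, 5 * 42) = fac_iter(4, 210)
= fac_iter(3, 4 * 210) = fac_iter(3, 840)
= fac_iter(2, 3 * 840) = fac_iter(2, 2520)
= fac_iter(1, 2 * 2520) = fac_iter(1, 5040)
n <= 1, return acc = 5040


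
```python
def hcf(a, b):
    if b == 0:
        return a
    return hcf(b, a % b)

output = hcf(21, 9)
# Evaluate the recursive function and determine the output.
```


hcf(21, 9)
= hcf(9, 21 % 9) = hcf(9, 3)
= hcf(3, 9 % 3) = hcf(3, 0)
b == 0, return a = 3


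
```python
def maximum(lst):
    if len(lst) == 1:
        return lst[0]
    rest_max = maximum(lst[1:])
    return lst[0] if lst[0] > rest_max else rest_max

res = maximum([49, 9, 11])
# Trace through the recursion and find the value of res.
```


maximum([49, 9, 11])
= compare 49 with maximum([9, 11])
= compare 9 with maximum([11])
Base: maximum([11]) = 11
compare 9 with 11: max = 11
compare 49 with 11: max = 49
= 49


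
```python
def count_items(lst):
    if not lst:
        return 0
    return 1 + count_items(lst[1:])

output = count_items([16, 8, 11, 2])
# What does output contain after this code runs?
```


count_items([16, 8, 11, 2])
= 1 + count_items([8, 11, 2])
= 1 + 1 + count_items([11, 2])
= 1 + 1 + 1 + count_items([2])
= 1 + 1 + 1 + 1 + count_items([])
= 1 + 1 + 1 + 1 + 0
= 4


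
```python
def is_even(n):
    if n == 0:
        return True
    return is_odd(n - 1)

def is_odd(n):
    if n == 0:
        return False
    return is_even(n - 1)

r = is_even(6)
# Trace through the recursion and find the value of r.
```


is_even(6)
= is_odd(5)
= is_even(4)
= is_odd(3)
= is_even(2)
= is_odd(1)
= is_even(0)
n == 0: return True
= True


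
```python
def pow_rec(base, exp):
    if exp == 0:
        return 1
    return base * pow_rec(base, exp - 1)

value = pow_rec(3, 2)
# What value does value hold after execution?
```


pow_rec(3, 2)
= 3 * pow_rec(3, 1)
= 3 * 3 * pow_rec(3, 0)
= 3 * 3 * 1
= 9


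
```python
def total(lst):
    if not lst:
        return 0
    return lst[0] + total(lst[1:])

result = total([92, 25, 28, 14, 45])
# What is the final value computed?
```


total([92, 25, 28, 14, 45])
= 92 + total([25, 28, 14, 45])
= 92 + 25 + total([28, 14, 45])
= 92 + 25 + 28 + total([14, 45])
= 92 + 25 + 28 + 14 + total([45])
= 92 + 25 + 28 + 14 + 45 + total([])
= 92 + 25 + 28 + 14 + 45 + 0
= 204


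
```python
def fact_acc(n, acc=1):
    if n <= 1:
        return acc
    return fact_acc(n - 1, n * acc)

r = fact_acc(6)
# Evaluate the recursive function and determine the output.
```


fact_acc(6, 1)
= fact_acc(5, 6 * 1) = fact_acc(5, 6)
= fact_acc(4, 5 * 6) = fact_acc(4, 30)
= fact_acc(3, 4 * 30) = fact_acc(3, 120)
= fact_acc(2, 3 * 120) = fact_acc(2, 360)
= fact_acc(1, 2 * 360) = fact_acc(1, 720)
n <= 1, return acc = 720


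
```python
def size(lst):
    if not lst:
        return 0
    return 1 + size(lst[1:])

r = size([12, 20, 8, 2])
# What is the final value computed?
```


size([12, 20, 8, 2])
= 1 + size([20, 8, 2])
= 1 + 1 + size([8, 2])
= 1 + 1 + 1 + size([2])
= 1 + 1 + 1 + 1 + size([])
= 1 + 1 + 1 + 1 + 0
= 4


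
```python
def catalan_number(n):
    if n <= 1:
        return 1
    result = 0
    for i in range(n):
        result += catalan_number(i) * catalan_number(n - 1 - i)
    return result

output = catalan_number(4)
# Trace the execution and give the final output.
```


catalan_number(4)
= sum of catalan_number(i) * catalan_number(4-1-i) for i in 0..3
First compute sub-values bottom-up:
  catalan_number(0) = 1, catalan_number(1) = 1
  catalan_number(2) = 1*1 + 1*1 = 2
  catalan_number(3) = 1*2 + 1*1 + 2*1 = 5
Now catalan_number(4):
  catalan_number(0)*catalan_number(3) = 1*5 = 5
  catalan_number(1)*catalan_number(2) = 1*2 = 2
  catalan_number(2)*catalan_number(1) = 2*1 = 2
  catalan_number(3)*catalan_number(0) = 5*1 = 5
= 5 + 2 + 2 + 5
= 14


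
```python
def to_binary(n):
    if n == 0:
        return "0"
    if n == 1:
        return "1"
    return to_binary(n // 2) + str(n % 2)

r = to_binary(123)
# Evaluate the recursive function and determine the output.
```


to_binary(123)
= to_binary(61) + "1"
= to_binary(30) + "1" + "1"
= to_binary(15) + "0" + "1" + "1"
= to_binary(7) + "1" + "0" + "1" + "1"
= to_binary(3) + "1" + "1" + "0" + "1" + "1"
= to_binary(1) + "1" + "1" + "1" + "0" + "1" + "1"
= "1" + "1" + "1" + "1" + "0" + "1" + "1"
= "1111011"


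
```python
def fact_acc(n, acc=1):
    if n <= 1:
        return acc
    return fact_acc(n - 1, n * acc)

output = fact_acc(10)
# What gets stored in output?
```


fact_acc(10, 1)
= fact_acc(9, 10 * 1) = fact_acc(9, 10)
= fact_acc(8, 9 * 10) = fact_acc(8, 90)
= fact_acc(7, 8 * 90) = fact_acc(7, 720)
= fact_acc(6, 7 * 720) = fact_acc(6, 5040)
= fact_acc(5, 6 * 5040) = fact_acc(5, 30240)
= fact_acc(4, 5 * 30240) = fact_acc(4, 151200)
= fact_acc(3, 4 * 151200) = fact_acc(3, 604800)
= fact_acc(2, 3 * 604800) = fact_acc(2, 1814400)
= fact_acc(1, 2 * 1814400) = fact_acc(1, 3628800)
n <= 1, return acc = 3628800


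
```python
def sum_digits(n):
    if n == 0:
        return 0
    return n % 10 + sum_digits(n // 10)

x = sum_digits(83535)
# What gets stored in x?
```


sum_digits(83535)
= 5 + sum_digits(8353)
= 5 + 3 + sum_digits(835)
= 5 + 3 + 5 + sum_digits(83)
= 5 + 3 + 5 + 3 + sum_digits(8)
= 5 + 3 + 5 + 3 + 8 + sum_digits(0)
= 5 + 3 + 5 + 3 + 8 + 0
= 24


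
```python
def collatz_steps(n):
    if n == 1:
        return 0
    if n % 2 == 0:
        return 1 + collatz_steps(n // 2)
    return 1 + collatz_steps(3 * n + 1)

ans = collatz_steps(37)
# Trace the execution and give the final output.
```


collatz_steps(37)
37 is odd -> 3*37+1 = 112 -> collatz_steps(112)
112 is even -> collatz_steps(56)
56 is even -> collatz_steps(28)
28 is even -> collatz_steps(14)
14 is even -> collatz_steps(7)
7 is odd -> 3*7+1 = 22 -> collatz_steps(22)
22 is even -> collatz_steps(11)
11 is odd -> 3*11+1 = 34 -> collatz_steps(34)
34 is even -> collatz_steps(17)
17 is odd -> 3*17+1 = 52 -> collatz_steps(52)
52 is even -> collatz_steps(26)
26 is even -> collatz_steps(13)
13 is odd -> 3*13+1 = 40 -> collatz_steps(40)
40 is even -> collatz_steps(20)
20 is even -> collatz_steps(10)
10 is even -> collatz_steps(5)
5 is odd -> 3*5+1 = 16 -> collatz_steps(16)
16 is even -> collatz_steps(8)
8 is even -> collatz_steps(4)
4 is even -> collatz_steps(2)
2 is even -> collatz_steps(1)
Reached 1 after 21 steps
= 21


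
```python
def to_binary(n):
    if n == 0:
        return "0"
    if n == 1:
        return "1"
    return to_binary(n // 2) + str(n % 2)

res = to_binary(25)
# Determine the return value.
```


to_binary(25)
= to_binary(12) + "1"
= to_binary(6) + "0" + "1"
= to_binary(3) + "0" + "0" + "1"
= to_binary(1) + "1" + "0" + "0" + "1"
= "1" + "1" + "0" + "0" + "1"
= "11001"


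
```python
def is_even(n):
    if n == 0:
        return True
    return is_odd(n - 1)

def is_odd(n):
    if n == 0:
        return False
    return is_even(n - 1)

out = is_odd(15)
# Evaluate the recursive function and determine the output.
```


is_odd(15)
= is_even(14)
= is_odd(13)
= is_even(12)
= is_odd(11)
= is_even(10)
= is_odd(9)
= is_even(8)
= is_odd(7)
= is_even(6)
= is_odd(5)
= is_even(4)
= is_odd(3)
= is_even(2)
= is_odd(1)
= is_even(0)
n == 0: return True
= True


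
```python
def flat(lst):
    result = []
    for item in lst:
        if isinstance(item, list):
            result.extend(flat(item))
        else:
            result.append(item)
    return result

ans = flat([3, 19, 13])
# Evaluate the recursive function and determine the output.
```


flat([3, 19, 13])
Processing each element:
  3 is not a list -> append 3
  19 is not a list -> append 19
  13 is not a list -> append 13
= [3, 19, 13]


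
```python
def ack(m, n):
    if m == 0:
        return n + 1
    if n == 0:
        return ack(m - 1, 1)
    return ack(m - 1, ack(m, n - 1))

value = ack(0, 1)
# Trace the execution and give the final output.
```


ack(0, 1)
m == 0: return 1 + 1 = 2
= 2


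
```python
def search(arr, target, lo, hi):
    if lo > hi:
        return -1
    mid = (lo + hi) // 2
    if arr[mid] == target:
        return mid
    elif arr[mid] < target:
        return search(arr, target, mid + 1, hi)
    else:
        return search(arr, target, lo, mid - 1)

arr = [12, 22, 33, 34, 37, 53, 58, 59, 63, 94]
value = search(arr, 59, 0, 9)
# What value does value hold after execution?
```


search(arr, 59, 0, 9)
lo=0, hi=9, mid=4, arr[mid]=37
37 < 59, search right half
lo=5, hi=9, mid=7, arr[mid]=59
arr[7] == 59, found at index 7
= 7


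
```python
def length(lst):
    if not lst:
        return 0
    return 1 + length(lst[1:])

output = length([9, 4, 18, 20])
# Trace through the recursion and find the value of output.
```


length([9, 4, 18, 20])
= 1 + length([4, 18, 20])
= 1 + 1 + length([18, 20])
= 1 + 1 + 1 + length([20])
= 1 + 1 + 1 + 1 + length([])
= 1 + 1 + 1 + 1 + 0
= 4


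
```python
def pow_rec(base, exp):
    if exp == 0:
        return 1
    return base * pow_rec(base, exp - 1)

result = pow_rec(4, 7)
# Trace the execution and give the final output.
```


pow_rec(4, 7)
= 4 * pow_rec(4, 6)
= 4 * 4 * pow_rec(4, 5)
= 4 * 4 * 4 * pow_rec(4, 4)
= 4 * 4 * 4 * 4 * pow_rec(4, 3)
= 4 * 4 * 4 * 4 * 4 * pow_rec(4, 2)
= 4 * 4 * 4 * 4 * 4 * 4 * pow_rec(4, 1)
= 4 * 4 * 4 * 4 * 4 * 4 * 4 * pow_rec(4, 0)
= 4 * 4 * 4 * 4 * 4 * 4 * 4 * 1
= 16384


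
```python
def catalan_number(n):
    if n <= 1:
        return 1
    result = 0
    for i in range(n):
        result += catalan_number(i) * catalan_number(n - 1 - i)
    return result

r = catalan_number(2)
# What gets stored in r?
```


catalan_number(2)
= sum of catalan_number(i) * catalan_number(2-1-i) for i in 0..1
  catalan_number(0)*catalan_number(1) = 1*1 = 1
  catalan_number(1)*catalan_number(0) = 1*1 = 1
= 1 + 1
= 2


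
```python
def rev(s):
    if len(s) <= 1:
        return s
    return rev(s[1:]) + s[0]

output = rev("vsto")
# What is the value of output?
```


rev("vsto")
= rev("sto") + "v"
= rev("to") + "s" + "v"
= rev("o") + "t" + "s" + "v"
= "o" + "t" + "s" + "v"
= "otsv"


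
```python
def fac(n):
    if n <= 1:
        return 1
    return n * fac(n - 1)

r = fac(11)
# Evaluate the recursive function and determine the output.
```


fac(11)
= 11 * fac(10)
= 11 * 10 * fac(9)
= 11 * 10 * 9 * fac(8)
= 11 * 10 * 9 * 8 * fac(7)
= 11 * 10 * 9 * 8 * 7 * fac(6)
= 11 * 10 * 9 * 8 * 7 * 6 * fac(5)
= 11 * 10 * 9 * 8 * 7 * 6 * 5 * fac(4)
= 11 * 10 * 9 * 8 * 7 * 6 * 5 * 4 * fac(3)
= 11 * 10 * 9 * 8 * 7 * 6 * 5 * 4 * 3 * fac(2)
= 11 * 10 * 9 * 8 * 7 * 6 * 5 * 4 * 3 * 2 * fac(1)
= 11 * 10 * 9 * 8 * 7 * 6 * 5 * 4 * 3 * 2 * 1
= 39916800


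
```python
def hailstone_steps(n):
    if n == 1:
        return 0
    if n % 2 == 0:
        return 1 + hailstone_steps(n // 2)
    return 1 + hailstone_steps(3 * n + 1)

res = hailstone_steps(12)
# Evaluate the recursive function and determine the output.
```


hailstone_steps(12)
12 is even -> hailstone_steps(6)
6 is even -> hailstone_steps(3)
3 is odd -> 3*3+1 = 10 -> hailstone_steps(10)
10 is even -> hailstone_steps(5)
5 is odd -> 3*5+1 = 16 -> hailstone_steps(16)
16 is even -> hailstone_steps(8)
8 is even -> hailstone_steps(4)
4 is even -> hailstone_steps(2)
2 is even -> hailstone_steps(1)
Reached 1 after 9 steps
= 9


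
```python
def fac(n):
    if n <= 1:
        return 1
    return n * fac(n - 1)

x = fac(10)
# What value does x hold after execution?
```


fac(10)
= 10 * fac(9)
= 10 * 9 * fac(8)
= 10 * 9 * 8 * fac(7)
= 10 * 9 * 8 * 7 * fac(6)
= 10 * 9 * 8 * 7 * 6 * fac(5)
= 10 * 9 * 8 * 7 * 6 * 5 * fac(4)
= 10 * 9 * 8 * 7 * 6 * 5 * 4 * fac(3)
= 10 * 9 * 8 * 7 * 6 * 5 * 4 * 3 * fac(2)
= 10 * 9 * 8 * 7 * 6 * 5 * 4 * 3 * 2 * fac(1)
= 10 * 9 * 8 * 7 * 6 * 5 * 4 * 3 * 2 * 1
= 3628800
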